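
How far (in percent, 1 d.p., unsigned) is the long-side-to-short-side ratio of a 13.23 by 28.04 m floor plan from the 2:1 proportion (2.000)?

6.0%

Ratio = 28.04 / 13.23 ≈ 2.1194.
Ideal 2:1 = 2.0000. |2.1194 − 2.0000| / 2.0000 ≈ 5.97% → 6.0%.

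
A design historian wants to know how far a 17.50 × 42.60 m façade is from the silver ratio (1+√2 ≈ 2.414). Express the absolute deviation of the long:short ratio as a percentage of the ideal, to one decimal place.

0.8%

Ratio = 42.60 / 17.50 ≈ 2.4343.
Ideal silver ratio ≈ 2.4142. |2.4343 − 2.4142| / 2.4142 ≈ 0.83% → 0.8%.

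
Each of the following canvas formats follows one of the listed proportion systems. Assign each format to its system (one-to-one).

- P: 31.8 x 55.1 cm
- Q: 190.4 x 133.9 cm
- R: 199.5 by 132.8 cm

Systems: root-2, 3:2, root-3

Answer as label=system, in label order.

Ratios: P ≈ 1.733; Q ≈ 1.422; R ≈ 1.502.
Targets: root-2 ≈ 1.414; 3:2 ≈ 1.500; root-3 ≈ 1.732.

P=root-3, Q=root-2, R=3:2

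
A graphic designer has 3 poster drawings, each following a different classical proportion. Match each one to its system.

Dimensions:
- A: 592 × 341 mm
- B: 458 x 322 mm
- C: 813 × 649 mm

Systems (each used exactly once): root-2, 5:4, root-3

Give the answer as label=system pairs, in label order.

A=root-3, B=root-2, C=5:4

A = 592/341 ≈ 1.736 → root-3 (1.732)
B = 458/322 ≈ 1.422 → root-2 (1.414)
C = 813/649 ≈ 1.253 → 5:4 (1.250)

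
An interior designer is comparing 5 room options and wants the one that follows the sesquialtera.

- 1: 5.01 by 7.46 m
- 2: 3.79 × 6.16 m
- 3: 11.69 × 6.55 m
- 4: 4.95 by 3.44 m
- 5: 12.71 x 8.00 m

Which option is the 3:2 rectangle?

1

Target 3:2 ≈ 1.500.
1: 1.489 (Δ0.011)  2: 1.625 (Δ0.125)  3: 1.785 (Δ0.285)  4: 1.439 (Δ0.061)  5: 1.589 (Δ0.089)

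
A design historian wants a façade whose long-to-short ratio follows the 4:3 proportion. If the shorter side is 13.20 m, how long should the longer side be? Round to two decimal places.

17.60 m

4:3 ≈ 1.33333.
Longer side = 13.20 × 1.33333 ≈ 17.6000 → 17.60 m.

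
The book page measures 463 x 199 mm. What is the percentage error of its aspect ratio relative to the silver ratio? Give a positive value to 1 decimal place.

3.6%

Ratio = 463 / 199 ≈ 2.3266.
Ideal silver ratio ≈ 2.4142. |2.3266 − 2.4142| / 2.4142 ≈ 3.63% → 3.6%.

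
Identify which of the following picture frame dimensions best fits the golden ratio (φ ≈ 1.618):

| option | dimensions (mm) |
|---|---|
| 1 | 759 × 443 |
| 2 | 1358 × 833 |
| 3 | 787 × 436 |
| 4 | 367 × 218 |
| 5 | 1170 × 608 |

Ratios (long/short): 1 ≈ 1.713; 2 ≈ 1.630; 3 ≈ 1.805; 4 ≈ 1.683; 5 ≈ 1.924.
golden ratio ≈ 1.618; option 2 is nearest (Δ 0.012).

2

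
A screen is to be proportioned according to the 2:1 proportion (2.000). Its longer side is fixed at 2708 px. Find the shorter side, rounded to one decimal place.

1354.0 px

2:1 = 2.00000.
Shorter side = 2708 ÷ 2.00000 ≈ 1354.000 → 1354.0 px.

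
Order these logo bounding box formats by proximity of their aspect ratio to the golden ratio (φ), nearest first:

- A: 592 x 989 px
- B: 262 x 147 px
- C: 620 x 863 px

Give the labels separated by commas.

A, B, C

A: 989/592 ≈ 1.671 → |1.671 − 1.618| = 0.053
B: 262/147 ≈ 1.782 → |1.782 − 1.618| = 0.164
C: 863/620 ≈ 1.392 → |1.392 − 1.618| = 0.226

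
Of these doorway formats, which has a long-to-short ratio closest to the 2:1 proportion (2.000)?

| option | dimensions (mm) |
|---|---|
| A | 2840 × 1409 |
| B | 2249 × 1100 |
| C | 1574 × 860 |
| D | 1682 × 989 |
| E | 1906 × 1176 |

A

Ratios (long/short): A ≈ 2.016; B ≈ 2.045; C ≈ 1.830; D ≈ 1.701; E ≈ 1.621.
2:1 ≈ 2.000; option A is nearest (Δ 0.016).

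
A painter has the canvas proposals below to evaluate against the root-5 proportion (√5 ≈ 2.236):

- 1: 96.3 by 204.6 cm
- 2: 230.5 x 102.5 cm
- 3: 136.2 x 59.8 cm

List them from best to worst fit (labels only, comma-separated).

2, 3, 1

1: 204.6/96.3 ≈ 2.125 → |2.125 − 2.236| = 0.111
2: 230.5/102.5 ≈ 2.249 → |2.249 − 2.236| = 0.013
3: 136.2/59.8 ≈ 2.278 → |2.278 − 2.236| = 0.042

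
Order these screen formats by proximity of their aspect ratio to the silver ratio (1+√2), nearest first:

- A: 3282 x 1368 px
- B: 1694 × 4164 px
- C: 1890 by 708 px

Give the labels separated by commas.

A, B, C

Ratios: A = 3282 / 1368 ≈ 2.399; B = 4164 / 1694 ≈ 2.458; C = 1890 / 708 ≈ 2.669.
|Δ from 2.414|: A 0.015; B 0.044; C 0.255.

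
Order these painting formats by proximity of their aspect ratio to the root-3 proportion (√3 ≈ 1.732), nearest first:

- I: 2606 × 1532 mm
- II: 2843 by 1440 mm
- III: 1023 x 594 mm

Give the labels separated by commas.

III, I, II

I: 2606/1532 ≈ 1.701 → |1.701 − 1.732| = 0.031
II: 2843/1440 ≈ 1.974 → |1.974 − 1.732| = 0.242
III: 1023/594 ≈ 1.722 → |1.722 − 1.732| = 0.010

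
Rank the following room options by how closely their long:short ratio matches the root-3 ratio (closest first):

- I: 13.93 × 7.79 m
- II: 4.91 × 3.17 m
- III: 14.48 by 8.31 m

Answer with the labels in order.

III, I, II

Ratios: I = 13.93 / 7.79 ≈ 1.788; II = 4.91 / 3.17 ≈ 1.549; III = 14.48 / 8.31 ≈ 1.742.
|Δ from 1.732|: I 0.056; II 0.183; III 0.010.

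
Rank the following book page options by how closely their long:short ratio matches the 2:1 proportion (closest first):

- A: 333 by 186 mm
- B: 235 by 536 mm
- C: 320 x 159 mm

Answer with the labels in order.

A: 333/186 ≈ 1.790 → |1.790 − 2.000| = 0.210
B: 536/235 ≈ 2.281 → |2.281 − 2.000| = 0.281
C: 320/159 ≈ 2.013 → |2.013 − 2.000| = 0.013

C, A, B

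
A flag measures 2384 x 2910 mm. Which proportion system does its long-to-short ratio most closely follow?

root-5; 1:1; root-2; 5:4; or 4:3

Ratio = 2910 / 2384 ≈ 1.221.
Distances: root-5 2.236 (Δ 1.015); 1:1 1.000 (Δ 0.221); root-2 1.414 (Δ 0.193); 5:4 1.250 (Δ 0.029); 4:3 1.333 (Δ 0.112).

5:4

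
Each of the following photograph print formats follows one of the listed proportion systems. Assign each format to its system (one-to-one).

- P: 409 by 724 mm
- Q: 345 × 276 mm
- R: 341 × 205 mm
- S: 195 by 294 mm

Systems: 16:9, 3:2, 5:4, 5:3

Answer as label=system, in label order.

P=16:9, Q=5:4, R=5:3, S=3:2

Ratios: P ≈ 1.770; Q ≈ 1.250; R ≈ 1.663; S ≈ 1.508.
Targets: 16:9 ≈ 1.778; 3:2 ≈ 1.500; 5:4 ≈ 1.250; 5:3 ≈ 1.667.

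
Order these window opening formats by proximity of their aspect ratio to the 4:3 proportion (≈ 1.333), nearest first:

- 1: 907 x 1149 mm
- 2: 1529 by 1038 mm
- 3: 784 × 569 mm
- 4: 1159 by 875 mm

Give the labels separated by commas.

1: 1149/907 ≈ 1.267 → |1.267 − 1.333| = 0.066
2: 1529/1038 ≈ 1.473 → |1.473 − 1.333| = 0.140
3: 784/569 ≈ 1.378 → |1.378 − 1.333| = 0.045
4: 1159/875 ≈ 1.325 → |1.325 − 1.333| = 0.008

4, 3, 1, 2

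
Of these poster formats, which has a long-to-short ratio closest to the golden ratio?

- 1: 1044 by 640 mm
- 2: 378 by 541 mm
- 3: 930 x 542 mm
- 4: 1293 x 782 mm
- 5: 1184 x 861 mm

Target golden ratio ≈ 1.618.
1: 1.631 (Δ0.013)  2: 1.431 (Δ0.187)  3: 1.716 (Δ0.098)  4: 1.653 (Δ0.035)  5: 1.375 (Δ0.243)

1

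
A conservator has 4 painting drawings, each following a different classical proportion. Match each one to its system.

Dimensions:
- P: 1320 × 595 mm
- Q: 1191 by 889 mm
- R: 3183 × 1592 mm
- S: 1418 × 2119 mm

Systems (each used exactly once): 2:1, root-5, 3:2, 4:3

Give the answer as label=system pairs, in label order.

P = 1320/595 ≈ 2.218 → root-5 (2.236)
Q = 1191/889 ≈ 1.340 → 4:3 (1.333)
R = 3183/1592 ≈ 1.999 → 2:1 (2.000)
S = 2119/1418 ≈ 1.494 → 3:2 (1.500)

P=root-5, Q=4:3, R=2:1, S=3:2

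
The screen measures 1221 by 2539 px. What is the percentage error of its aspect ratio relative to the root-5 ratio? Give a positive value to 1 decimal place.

7.0%

Ratio = 2539 / 1221 ≈ 2.0794.
Ideal root-5 ≈ 2.2361. |2.0794 − 2.2361| / 2.2361 ≈ 7.01% → 7.0%.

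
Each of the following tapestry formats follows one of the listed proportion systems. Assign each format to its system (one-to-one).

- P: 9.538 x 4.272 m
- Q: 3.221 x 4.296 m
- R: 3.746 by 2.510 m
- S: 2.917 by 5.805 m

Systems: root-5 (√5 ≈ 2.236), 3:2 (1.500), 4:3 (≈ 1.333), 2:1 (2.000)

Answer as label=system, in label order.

Ratios: P ≈ 2.233; Q ≈ 1.334; R ≈ 1.492; S ≈ 1.990.
Targets: root-5 ≈ 2.236; 3:2 ≈ 1.500; 4:3 ≈ 1.333; 2:1 ≈ 2.000.

P=root-5, Q=4:3, R=3:2, S=2:1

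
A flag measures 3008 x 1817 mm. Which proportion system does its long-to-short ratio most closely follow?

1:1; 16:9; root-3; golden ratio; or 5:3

3008/1817 ≈ 1.655. Nearest candidates are 5:3 (1.667, off by 0.012) and golden ratio (1.618, off by 0.037).

5:3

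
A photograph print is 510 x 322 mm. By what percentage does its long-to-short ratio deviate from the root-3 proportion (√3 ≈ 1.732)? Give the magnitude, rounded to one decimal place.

8.6%

Ratio = 510 / 322 ≈ 1.5839.
Ideal root-3 ≈ 1.7321. |1.5839 − 1.7321| / 1.7321 ≈ 8.56% → 8.6%.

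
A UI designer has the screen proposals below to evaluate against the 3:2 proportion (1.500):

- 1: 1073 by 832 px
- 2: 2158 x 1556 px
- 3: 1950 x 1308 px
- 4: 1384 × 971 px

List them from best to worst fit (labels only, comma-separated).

Ratios: 1 = 1073 / 832 ≈ 1.290; 2 = 2158 / 1556 ≈ 1.387; 3 = 1950 / 1308 ≈ 1.491; 4 = 1384 / 971 ≈ 1.425.
|Δ from 1.500|: 1 0.210; 2 0.113; 3 0.009; 4 0.075.

3, 4, 2, 1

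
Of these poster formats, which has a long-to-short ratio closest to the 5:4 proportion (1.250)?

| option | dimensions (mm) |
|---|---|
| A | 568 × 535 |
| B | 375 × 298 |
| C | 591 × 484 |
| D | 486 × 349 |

Ratios (long/short): A ≈ 1.062; B ≈ 1.258; C ≈ 1.221; D ≈ 1.393.
5:4 ≈ 1.250; option B is nearest (Δ 0.008).

B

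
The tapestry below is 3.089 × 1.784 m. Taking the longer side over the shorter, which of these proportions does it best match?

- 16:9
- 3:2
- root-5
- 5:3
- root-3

root-3

3.089/1.784 ≈ 1.732. Nearest candidates are root-3 (1.732, off by 0.000) and 16:9 (1.778, off by 0.046).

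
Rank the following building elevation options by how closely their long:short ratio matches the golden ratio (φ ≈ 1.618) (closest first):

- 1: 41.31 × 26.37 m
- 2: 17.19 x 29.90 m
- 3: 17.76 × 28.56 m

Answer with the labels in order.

3, 1, 2

Ratios: 1 = 41.31 / 26.37 ≈ 1.567; 2 = 29.90 / 17.19 ≈ 1.739; 3 = 28.56 / 17.76 ≈ 1.608.
|Δ from 1.618|: 1 0.051; 2 0.121; 3 0.010.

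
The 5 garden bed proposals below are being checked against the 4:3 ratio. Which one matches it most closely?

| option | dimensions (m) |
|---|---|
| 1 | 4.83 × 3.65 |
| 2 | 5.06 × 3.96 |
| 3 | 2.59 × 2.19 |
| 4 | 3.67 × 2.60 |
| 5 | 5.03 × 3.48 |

Ratios (long/short): 1 ≈ 1.323; 2 ≈ 1.278; 3 ≈ 1.183; 4 ≈ 1.412; 5 ≈ 1.445.
4:3 ≈ 1.333; option 1 is nearest (Δ 0.010).

1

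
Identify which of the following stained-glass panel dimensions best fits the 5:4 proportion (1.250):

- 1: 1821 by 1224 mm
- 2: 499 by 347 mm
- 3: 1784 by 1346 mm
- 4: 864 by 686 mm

Target 5:4 ≈ 1.250.
1: 1.488 (Δ0.238)  2: 1.438 (Δ0.188)  3: 1.325 (Δ0.075)  4: 1.259 (Δ0.009)

4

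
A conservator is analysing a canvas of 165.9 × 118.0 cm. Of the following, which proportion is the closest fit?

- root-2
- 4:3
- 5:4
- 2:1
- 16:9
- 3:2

Ratio = 165.9 / 118.0 ≈ 1.406.
Distances: root-2 1.414 (Δ 0.008); 4:3 1.333 (Δ 0.073); 5:4 1.250 (Δ 0.156); 2:1 2.000 (Δ 0.594); 16:9 1.778 (Δ 0.372); 3:2 1.500 (Δ 0.094).

root-2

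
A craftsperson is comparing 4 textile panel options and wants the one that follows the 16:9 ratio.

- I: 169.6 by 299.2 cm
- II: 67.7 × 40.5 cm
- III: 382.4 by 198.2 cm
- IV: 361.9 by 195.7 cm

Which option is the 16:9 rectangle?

I

Target 16:9 ≈ 1.778.
I: 1.764 (Δ0.014)  II: 1.672 (Δ0.106)  III: 1.929 (Δ0.151)  IV: 1.849 (Δ0.071)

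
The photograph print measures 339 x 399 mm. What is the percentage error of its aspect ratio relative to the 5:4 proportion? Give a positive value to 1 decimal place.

Ratio = 399 / 339 ≈ 1.1770.
Ideal 5:4 = 1.2500. |1.1770 − 1.2500| / 1.2500 ≈ 5.84% → 5.8%.

5.8%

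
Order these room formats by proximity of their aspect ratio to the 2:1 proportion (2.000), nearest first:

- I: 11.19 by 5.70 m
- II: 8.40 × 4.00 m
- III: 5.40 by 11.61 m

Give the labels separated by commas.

I, II, III

Ratios: I = 11.19 / 5.70 ≈ 1.963; II = 8.40 / 4.00 ≈ 2.100; III = 11.61 / 5.40 ≈ 2.150.
|Δ from 2.000|: I 0.037; II 0.100; III 0.150.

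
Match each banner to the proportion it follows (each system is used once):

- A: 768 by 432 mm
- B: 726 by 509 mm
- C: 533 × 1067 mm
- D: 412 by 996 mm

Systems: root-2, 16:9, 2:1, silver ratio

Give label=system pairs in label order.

A = 768/432 ≈ 1.778 → 16:9 (1.778)
B = 726/509 ≈ 1.426 → root-2 (1.414)
C = 1067/533 ≈ 2.002 → 2:1 (2.000)
D = 996/412 ≈ 2.417 → silver ratio (2.414)

A=16:9, B=root-2, C=2:1, D=silver ratio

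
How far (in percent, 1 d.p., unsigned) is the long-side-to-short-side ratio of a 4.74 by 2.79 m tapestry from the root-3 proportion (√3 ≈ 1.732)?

Ratio = 4.74 / 2.79 ≈ 1.6989.
Ideal root-3 ≈ 1.7321. |1.6989 − 1.7321| / 1.7321 ≈ 1.92% → 1.9%.

1.9%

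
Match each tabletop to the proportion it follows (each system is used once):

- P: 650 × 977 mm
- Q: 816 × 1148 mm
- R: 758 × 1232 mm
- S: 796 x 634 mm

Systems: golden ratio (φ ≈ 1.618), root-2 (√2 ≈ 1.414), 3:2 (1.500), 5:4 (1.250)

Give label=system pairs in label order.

P = 977/650 ≈ 1.503 → 3:2 (1.500)
Q = 1148/816 ≈ 1.407 → root-2 (1.414)
R = 1232/758 ≈ 1.625 → golden ratio (1.618)
S = 796/634 ≈ 1.256 → 5:4 (1.250)

P=3:2, Q=root-2, R=golden ratio, S=5:4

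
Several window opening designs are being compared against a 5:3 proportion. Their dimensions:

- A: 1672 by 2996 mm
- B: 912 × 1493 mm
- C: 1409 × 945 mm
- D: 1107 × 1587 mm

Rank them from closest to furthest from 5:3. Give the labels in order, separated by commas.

B, A, C, D

A: 2996/1672 ≈ 1.792 → |1.792 − 1.667| = 0.125
B: 1493/912 ≈ 1.637 → |1.637 − 1.667| = 0.030
C: 1409/945 ≈ 1.491 → |1.491 − 1.667| = 0.176
D: 1587/1107 ≈ 1.434 → |1.434 − 1.667| = 0.233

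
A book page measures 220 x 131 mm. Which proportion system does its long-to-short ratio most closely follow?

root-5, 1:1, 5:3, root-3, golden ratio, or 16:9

5:3

Ratio = 220 / 131 ≈ 1.679.
Distances: root-5 2.236 (Δ 0.557); 1:1 1.000 (Δ 0.679); 5:3 1.667 (Δ 0.012); root-3 1.732 (Δ 0.053); golden ratio 1.618 (Δ 0.061); 16:9 1.778 (Δ 0.099).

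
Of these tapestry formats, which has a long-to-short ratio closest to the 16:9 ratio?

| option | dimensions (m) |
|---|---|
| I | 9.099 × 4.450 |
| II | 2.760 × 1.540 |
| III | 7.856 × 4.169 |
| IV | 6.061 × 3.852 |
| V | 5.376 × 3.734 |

II

Target 16:9 ≈ 1.778.
I: 2.045 (Δ0.267)  II: 1.792 (Δ0.014)  III: 1.884 (Δ0.106)  IV: 1.573 (Δ0.205)  V: 1.440 (Δ0.338)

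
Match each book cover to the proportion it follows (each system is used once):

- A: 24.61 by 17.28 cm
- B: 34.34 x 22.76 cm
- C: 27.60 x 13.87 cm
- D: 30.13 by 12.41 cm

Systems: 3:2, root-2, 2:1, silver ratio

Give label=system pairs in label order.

Ratios: A ≈ 1.424; B ≈ 1.509; C ≈ 1.990; D ≈ 2.428.
Targets: 3:2 ≈ 1.500; root-2 ≈ 1.414; 2:1 ≈ 2.000; silver ratio ≈ 2.414.

A=root-2, B=3:2, C=2:1, D=silver ratio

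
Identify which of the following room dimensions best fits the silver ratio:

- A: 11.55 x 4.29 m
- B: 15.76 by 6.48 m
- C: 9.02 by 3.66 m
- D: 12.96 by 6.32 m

Ratios (long/short): A ≈ 2.692; B ≈ 2.432; C ≈ 2.464; D ≈ 2.051.
silver ratio ≈ 2.414; option B is nearest (Δ 0.018).

B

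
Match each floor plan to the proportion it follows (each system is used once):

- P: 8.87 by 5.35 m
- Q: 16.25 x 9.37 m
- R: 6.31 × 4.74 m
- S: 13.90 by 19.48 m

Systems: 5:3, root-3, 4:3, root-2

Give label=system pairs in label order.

P=5:3, Q=root-3, R=4:3, S=root-2

P = 8.87/5.35 ≈ 1.658 → 5:3 (1.667)
Q = 16.25/9.37 ≈ 1.734 → root-3 (1.732)
R = 6.31/4.74 ≈ 1.331 → 4:3 (1.333)
S = 19.48/13.90 ≈ 1.401 → root-2 (1.414)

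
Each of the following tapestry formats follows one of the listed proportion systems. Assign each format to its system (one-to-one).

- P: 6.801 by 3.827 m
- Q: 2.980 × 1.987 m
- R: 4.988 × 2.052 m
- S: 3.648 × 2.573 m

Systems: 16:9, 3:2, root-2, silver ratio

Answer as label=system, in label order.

P=16:9, Q=3:2, R=silver ratio, S=root-2

P = 6.801/3.827 ≈ 1.777 → 16:9 (1.778)
Q = 2.980/1.987 ≈ 1.500 → 3:2 (1.500)
R = 4.988/2.052 ≈ 2.431 → silver ratio (2.414)
S = 3.648/2.573 ≈ 1.418 → root-2 (1.414)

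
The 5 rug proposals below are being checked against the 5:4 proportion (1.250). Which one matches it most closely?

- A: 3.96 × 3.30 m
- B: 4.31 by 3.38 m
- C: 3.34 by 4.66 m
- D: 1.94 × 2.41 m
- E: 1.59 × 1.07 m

D

Ratios (long/short): A ≈ 1.200; B ≈ 1.275; C ≈ 1.395; D ≈ 1.242; E ≈ 1.486.
5:4 ≈ 1.250; option D is nearest (Δ 0.008).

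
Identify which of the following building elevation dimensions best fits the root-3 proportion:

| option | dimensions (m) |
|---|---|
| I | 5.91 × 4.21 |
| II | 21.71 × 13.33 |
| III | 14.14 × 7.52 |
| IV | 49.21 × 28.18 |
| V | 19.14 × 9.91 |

Target root-3 ≈ 1.732.
I: 1.404 (Δ0.328)  II: 1.629 (Δ0.103)  III: 1.880 (Δ0.148)  IV: 1.746 (Δ0.014)  V: 1.931 (Δ0.199)

IV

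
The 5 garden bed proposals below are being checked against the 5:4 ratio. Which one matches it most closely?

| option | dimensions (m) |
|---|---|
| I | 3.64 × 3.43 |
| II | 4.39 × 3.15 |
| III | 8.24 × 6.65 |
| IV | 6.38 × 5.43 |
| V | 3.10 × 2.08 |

Target 5:4 ≈ 1.250.
I: 1.061 (Δ0.189)  II: 1.394 (Δ0.144)  III: 1.239 (Δ0.011)  IV: 1.175 (Δ0.075)  V: 1.490 (Δ0.240)

III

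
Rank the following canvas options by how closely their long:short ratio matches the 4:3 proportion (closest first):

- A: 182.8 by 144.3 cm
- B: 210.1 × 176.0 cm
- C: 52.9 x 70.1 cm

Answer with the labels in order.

A: 182.8/144.3 ≈ 1.267 → |1.267 − 1.333| = 0.066
B: 210.1/176.0 ≈ 1.194 → |1.194 − 1.333| = 0.139
C: 70.1/52.9 ≈ 1.325 → |1.325 − 1.333| = 0.008

C, A, B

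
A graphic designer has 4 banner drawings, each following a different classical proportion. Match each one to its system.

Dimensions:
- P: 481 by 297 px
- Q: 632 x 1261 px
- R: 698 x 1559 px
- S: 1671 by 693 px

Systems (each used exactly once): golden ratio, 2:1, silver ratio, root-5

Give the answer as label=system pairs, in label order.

Ratios: P ≈ 1.620; Q ≈ 1.995; R ≈ 2.234; S ≈ 2.411.
Targets: golden ratio ≈ 1.618; 2:1 ≈ 2.000; silver ratio ≈ 2.414; root-5 ≈ 2.236.

P=golden ratio, Q=2:1, R=root-5, S=silver ratio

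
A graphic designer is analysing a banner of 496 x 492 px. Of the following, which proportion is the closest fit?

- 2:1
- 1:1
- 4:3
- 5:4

496/492 ≈ 1.008. Nearest candidates are 1:1 (1.000, off by 0.008) and 5:4 (1.250, off by 0.242).

1:1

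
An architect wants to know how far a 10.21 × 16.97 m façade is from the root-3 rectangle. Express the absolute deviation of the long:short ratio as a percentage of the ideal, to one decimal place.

Ratio = 16.97 / 10.21 ≈ 1.6621.
Ideal root-3 ≈ 1.7321. |1.6621 − 1.7321| / 1.7321 ≈ 4.04% → 4.0%.

4.0%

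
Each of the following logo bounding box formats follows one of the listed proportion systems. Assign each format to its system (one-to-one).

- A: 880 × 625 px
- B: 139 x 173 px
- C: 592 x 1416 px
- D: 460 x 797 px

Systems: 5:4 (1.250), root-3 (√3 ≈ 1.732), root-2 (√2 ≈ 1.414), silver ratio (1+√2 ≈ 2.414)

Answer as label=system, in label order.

A = 880/625 ≈ 1.408 → root-2 (1.414)
B = 173/139 ≈ 1.245 → 5:4 (1.250)
C = 1416/592 ≈ 2.392 → silver ratio (2.414)
D = 797/460 ≈ 1.733 → root-3 (1.732)

A=root-2, B=5:4, C=silver ratio, D=root-3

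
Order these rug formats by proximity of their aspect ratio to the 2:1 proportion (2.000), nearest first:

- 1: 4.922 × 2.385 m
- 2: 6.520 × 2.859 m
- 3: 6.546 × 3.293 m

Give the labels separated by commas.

3, 1, 2

Ratios: 1 = 4.922 / 2.385 ≈ 2.064; 2 = 6.520 / 2.859 ≈ 2.281; 3 = 6.546 / 3.293 ≈ 1.988.
|Δ from 2.000|: 1 0.064; 2 0.281; 3 0.012.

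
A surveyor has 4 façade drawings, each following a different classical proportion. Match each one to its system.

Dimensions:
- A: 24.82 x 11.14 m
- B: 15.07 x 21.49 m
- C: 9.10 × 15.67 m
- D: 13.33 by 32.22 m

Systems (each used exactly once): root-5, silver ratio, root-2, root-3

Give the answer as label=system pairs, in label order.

A=root-5, B=root-2, C=root-3, D=silver ratio

A = 24.82/11.14 ≈ 2.228 → root-5 (2.236)
B = 21.49/15.07 ≈ 1.426 → root-2 (1.414)
C = 15.67/9.10 ≈ 1.722 → root-3 (1.732)
D = 32.22/13.33 ≈ 2.417 → silver ratio (2.414)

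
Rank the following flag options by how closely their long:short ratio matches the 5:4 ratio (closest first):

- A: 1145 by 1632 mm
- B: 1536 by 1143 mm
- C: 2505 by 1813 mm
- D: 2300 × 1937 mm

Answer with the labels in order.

Ratios: A = 1632 / 1145 ≈ 1.425; B = 1536 / 1143 ≈ 1.344; C = 2505 / 1813 ≈ 1.382; D = 2300 / 1937 ≈ 1.187.
|Δ from 1.250|: A 0.175; B 0.094; C 0.132; D 0.063.

D, B, C, A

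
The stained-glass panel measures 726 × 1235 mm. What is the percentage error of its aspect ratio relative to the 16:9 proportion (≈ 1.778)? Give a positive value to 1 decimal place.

Ratio = 1235 / 726 ≈ 1.7011.
Ideal 16:9 ≈ 1.7778. |1.7011 − 1.7778| / 1.7778 ≈ 4.31% → 4.3%.

4.3%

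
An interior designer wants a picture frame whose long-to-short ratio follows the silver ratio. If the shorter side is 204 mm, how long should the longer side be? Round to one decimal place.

492.5 mm

silver ratio ≈ 2.41421.
Longer side = 204 × 2.41421 ≈ 492.499 → 492.5 mm.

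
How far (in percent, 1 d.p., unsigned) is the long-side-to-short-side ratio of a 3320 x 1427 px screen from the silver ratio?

3.6%

Ratio = 3320 / 1427 ≈ 2.3266.
Ideal silver ratio ≈ 2.4142. |2.3266 − 2.4142| / 2.4142 ≈ 3.63% → 3.6%.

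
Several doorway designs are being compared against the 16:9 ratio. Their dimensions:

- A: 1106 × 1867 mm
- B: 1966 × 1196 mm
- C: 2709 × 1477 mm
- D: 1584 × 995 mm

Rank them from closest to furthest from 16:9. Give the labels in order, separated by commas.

A: 1867/1106 ≈ 1.688 → |1.688 − 1.778| = 0.090
B: 1966/1196 ≈ 1.644 → |1.644 − 1.778| = 0.134
C: 2709/1477 ≈ 1.834 → |1.834 − 1.778| = 0.056
D: 1584/995 ≈ 1.592 → |1.592 − 1.778| = 0.186

C, A, B, D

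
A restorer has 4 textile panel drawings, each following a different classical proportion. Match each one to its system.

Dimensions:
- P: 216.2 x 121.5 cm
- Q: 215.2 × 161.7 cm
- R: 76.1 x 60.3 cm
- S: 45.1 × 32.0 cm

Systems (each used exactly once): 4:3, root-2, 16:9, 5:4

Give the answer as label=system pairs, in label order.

P=16:9, Q=4:3, R=5:4, S=root-2

Ratios: P ≈ 1.779; Q ≈ 1.331; R ≈ 1.262; S ≈ 1.409.
Targets: 4:3 ≈ 1.333; root-2 ≈ 1.414; 16:9 ≈ 1.778; 5:4 ≈ 1.250.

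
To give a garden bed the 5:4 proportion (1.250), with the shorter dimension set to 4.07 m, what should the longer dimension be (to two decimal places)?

5.09 m

5:4 = 1.25000.
Longer side = 4.07 × 1.25000 ≈ 5.0875 → 5.09 m.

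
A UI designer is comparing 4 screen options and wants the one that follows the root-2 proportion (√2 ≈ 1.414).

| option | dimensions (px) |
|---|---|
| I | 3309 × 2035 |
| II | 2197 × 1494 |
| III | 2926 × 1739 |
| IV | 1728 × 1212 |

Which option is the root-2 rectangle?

Ratios (long/short): I ≈ 1.626; II ≈ 1.471; III ≈ 1.683; IV ≈ 1.426.
root-2 ≈ 1.414; option IV is nearest (Δ 0.012).

IV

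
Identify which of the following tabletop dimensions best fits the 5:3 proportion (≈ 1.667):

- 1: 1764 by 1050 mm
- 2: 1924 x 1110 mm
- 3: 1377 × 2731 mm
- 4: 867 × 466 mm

Target 5:3 ≈ 1.667.
1: 1.680 (Δ0.013)  2: 1.733 (Δ0.066)  3: 1.983 (Δ0.316)  4: 1.861 (Δ0.194)

1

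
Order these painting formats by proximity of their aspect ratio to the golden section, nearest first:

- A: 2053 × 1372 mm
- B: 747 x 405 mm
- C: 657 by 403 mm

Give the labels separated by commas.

C, A, B

A: 2053/1372 ≈ 1.496 → |1.496 − 1.618| = 0.122
B: 747/405 ≈ 1.844 → |1.844 − 1.618| = 0.226
C: 657/403 ≈ 1.630 → |1.630 − 1.618| = 0.012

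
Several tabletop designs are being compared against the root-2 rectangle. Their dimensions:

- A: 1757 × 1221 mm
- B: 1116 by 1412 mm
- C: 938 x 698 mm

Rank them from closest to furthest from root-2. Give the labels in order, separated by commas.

Ratios: A = 1757 / 1221 ≈ 1.439; B = 1412 / 1116 ≈ 1.265; C = 938 / 698 ≈ 1.344.
|Δ from 1.414|: A 0.025; B 0.149; C 0.070.

A, C, B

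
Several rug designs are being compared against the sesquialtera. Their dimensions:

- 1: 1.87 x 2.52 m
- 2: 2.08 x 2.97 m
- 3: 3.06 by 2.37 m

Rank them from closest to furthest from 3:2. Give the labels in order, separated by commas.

1: 2.52/1.87 ≈ 1.348 → |1.348 − 1.500| = 0.152
2: 2.97/2.08 ≈ 1.428 → |1.428 − 1.500| = 0.072
3: 3.06/2.37 ≈ 1.291 → |1.291 − 1.500| = 0.209

2, 1, 3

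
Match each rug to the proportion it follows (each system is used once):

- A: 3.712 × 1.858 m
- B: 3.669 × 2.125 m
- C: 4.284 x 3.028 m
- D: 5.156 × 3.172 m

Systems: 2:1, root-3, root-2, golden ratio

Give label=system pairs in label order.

A = 3.712/1.858 ≈ 1.998 → 2:1 (2.000)
B = 3.669/2.125 ≈ 1.727 → root-3 (1.732)
C = 4.284/3.028 ≈ 1.415 → root-2 (1.414)
D = 5.156/3.172 ≈ 1.625 → golden ratio (1.618)

A=2:1, B=root-3, C=root-2, D=golden ratio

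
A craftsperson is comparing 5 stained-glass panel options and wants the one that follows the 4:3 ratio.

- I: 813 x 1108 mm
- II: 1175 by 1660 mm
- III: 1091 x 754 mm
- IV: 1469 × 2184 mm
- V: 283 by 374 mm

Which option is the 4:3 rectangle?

V

Ratios (long/short): I ≈ 1.363; II ≈ 1.413; III ≈ 1.447; IV ≈ 1.487; V ≈ 1.322.
4:3 ≈ 1.333; option V is nearest (Δ 0.011).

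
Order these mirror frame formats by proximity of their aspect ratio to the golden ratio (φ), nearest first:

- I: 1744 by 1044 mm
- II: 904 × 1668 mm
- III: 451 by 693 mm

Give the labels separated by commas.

I, III, II

I: 1744/1044 ≈ 1.670 → |1.670 − 1.618| = 0.052
II: 1668/904 ≈ 1.845 → |1.845 − 1.618| = 0.227
III: 693/451 ≈ 1.537 → |1.537 − 1.618| = 0.081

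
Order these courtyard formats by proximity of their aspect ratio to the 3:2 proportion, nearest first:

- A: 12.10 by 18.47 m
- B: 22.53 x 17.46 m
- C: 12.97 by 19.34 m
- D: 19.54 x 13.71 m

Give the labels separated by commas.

Ratios: A = 18.47 / 12.10 ≈ 1.526; B = 22.53 / 17.46 ≈ 1.290; C = 19.34 / 12.97 ≈ 1.491; D = 19.54 / 13.71 ≈ 1.425.
|Δ from 1.500|: A 0.026; B 0.210; C 0.009; D 0.075.

C, A, D, B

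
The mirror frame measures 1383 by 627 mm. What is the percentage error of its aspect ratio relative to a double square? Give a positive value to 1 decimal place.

Ratio = 1383 / 627 ≈ 2.2057.
Ideal 2:1 = 2.0000. |2.2057 − 2.0000| / 2.0000 ≈ 10.29% → 10.3%.

10.3%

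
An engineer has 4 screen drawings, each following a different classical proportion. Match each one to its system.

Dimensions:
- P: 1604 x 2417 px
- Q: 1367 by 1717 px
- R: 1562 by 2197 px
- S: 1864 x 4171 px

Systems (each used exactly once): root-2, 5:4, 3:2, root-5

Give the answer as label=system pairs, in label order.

P=3:2, Q=5:4, R=root-2, S=root-5

P = 2417/1604 ≈ 1.507 → 3:2 (1.500)
Q = 1717/1367 ≈ 1.256 → 5:4 (1.250)
R = 2197/1562 ≈ 1.407 → root-2 (1.414)
S = 4171/1864 ≈ 2.238 → root-5 (2.236)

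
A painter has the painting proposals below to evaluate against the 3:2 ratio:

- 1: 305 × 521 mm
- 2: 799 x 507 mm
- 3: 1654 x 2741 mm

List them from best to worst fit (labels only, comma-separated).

1: 521/305 ≈ 1.708 → |1.708 − 1.500| = 0.208
2: 799/507 ≈ 1.576 → |1.576 − 1.500| = 0.076
3: 2741/1654 ≈ 1.657 → |1.657 − 1.500| = 0.157

2, 3, 1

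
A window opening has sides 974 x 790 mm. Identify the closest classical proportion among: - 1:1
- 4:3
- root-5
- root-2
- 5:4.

974/790 ≈ 1.233. Nearest candidates are 5:4 (1.250, off by 0.017) and 4:3 (1.333, off by 0.100).

5:4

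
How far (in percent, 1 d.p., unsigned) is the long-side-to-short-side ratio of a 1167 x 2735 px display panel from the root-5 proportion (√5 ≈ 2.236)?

Ratio = 2735 / 1167 ≈ 2.3436.
Ideal root-5 ≈ 2.2361. |2.3436 − 2.2361| / 2.2361 ≈ 4.81% → 4.8%.

4.8%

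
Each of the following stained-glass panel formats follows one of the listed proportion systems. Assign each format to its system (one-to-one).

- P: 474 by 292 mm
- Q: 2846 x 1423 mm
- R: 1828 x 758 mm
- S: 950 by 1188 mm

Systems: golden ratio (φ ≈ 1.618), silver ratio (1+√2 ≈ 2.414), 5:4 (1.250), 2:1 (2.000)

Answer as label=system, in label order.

P=golden ratio, Q=2:1, R=silver ratio, S=5:4

P = 474/292 ≈ 1.623 → golden ratio (1.618)
Q = 2846/1423 ≈ 2.000 → 2:1 (2.000)
R = 1828/758 ≈ 2.412 → silver ratio (2.414)
S = 1188/950 ≈ 1.251 → 5:4 (1.250)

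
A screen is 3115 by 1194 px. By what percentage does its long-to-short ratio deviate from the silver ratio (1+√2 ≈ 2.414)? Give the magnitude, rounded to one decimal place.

8.1%

Ratio = 3115 / 1194 ≈ 2.6089.
Ideal silver ratio ≈ 2.4142. |2.6089 − 2.4142| / 2.4142 ≈ 8.06% → 8.1%.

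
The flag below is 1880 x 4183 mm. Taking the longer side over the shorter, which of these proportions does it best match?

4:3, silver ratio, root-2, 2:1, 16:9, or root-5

root-5

Ratio = 4183 / 1880 ≈ 2.225.
Distances: 4:3 1.333 (Δ 0.892); silver ratio 2.414 (Δ 0.189); root-2 1.414 (Δ 0.811); 2:1 2.000 (Δ 0.225); 16:9 1.778 (Δ 0.447); root-5 2.236 (Δ 0.011).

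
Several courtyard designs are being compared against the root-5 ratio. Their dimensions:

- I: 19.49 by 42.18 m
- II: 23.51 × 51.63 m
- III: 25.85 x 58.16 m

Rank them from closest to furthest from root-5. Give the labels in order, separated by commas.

I: 42.18/19.49 ≈ 2.164 → |2.164 − 2.236| = 0.072
II: 51.63/23.51 ≈ 2.196 → |2.196 − 2.236| = 0.040
III: 58.16/25.85 ≈ 2.250 → |2.250 − 2.236| = 0.014

III, II, I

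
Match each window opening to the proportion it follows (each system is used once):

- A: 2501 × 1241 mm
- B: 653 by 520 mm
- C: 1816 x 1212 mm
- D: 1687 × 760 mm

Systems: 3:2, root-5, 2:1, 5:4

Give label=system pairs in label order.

Ratios: A ≈ 2.015; B ≈ 1.256; C ≈ 1.498; D ≈ 2.220.
Targets: 3:2 ≈ 1.500; root-5 ≈ 2.236; 2:1 ≈ 2.000; 5:4 ≈ 1.250.

A=2:1, B=5:4, C=3:2, D=root-5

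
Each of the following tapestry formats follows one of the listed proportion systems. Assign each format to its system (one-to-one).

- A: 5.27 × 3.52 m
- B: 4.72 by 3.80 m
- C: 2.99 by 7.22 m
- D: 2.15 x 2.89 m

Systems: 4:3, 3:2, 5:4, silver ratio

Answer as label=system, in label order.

A=3:2, B=5:4, C=silver ratio, D=4:3

A = 5.27/3.52 ≈ 1.497 → 3:2 (1.500)
B = 4.72/3.80 ≈ 1.242 → 5:4 (1.250)
C = 7.22/2.99 ≈ 2.415 → silver ratio (2.414)
D = 2.89/2.15 ≈ 1.344 → 4:3 (1.333)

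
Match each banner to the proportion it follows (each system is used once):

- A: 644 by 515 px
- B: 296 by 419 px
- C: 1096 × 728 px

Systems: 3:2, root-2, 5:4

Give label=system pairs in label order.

Ratios: A ≈ 1.250; B ≈ 1.416; C ≈ 1.505.
Targets: 3:2 ≈ 1.500; root-2 ≈ 1.414; 5:4 ≈ 1.250.

A=5:4, B=root-2, C=3:2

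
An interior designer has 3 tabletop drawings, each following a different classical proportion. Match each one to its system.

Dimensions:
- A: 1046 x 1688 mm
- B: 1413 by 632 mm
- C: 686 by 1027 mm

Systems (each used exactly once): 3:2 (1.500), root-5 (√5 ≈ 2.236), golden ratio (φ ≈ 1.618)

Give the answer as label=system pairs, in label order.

A=golden ratio, B=root-5, C=3:2

A = 1688/1046 ≈ 1.614 → golden ratio (1.618)
B = 1413/632 ≈ 2.236 → root-5 (2.236)
C = 1027/686 ≈ 1.497 → 3:2 (1.500)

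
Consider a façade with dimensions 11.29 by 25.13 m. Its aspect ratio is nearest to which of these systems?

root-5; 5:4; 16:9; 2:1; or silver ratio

root-5

25.13/11.29 ≈ 2.226. Nearest candidates are root-5 (2.236, off by 0.010) and silver ratio (2.414, off by 0.188).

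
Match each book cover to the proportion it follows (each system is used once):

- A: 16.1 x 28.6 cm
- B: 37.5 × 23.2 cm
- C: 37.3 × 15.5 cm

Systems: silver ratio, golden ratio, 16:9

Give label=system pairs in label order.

A=16:9, B=golden ratio, C=silver ratio

Ratios: A ≈ 1.776; B ≈ 1.616; C ≈ 2.406.
Targets: silver ratio ≈ 2.414; golden ratio ≈ 1.618; 16:9 ≈ 1.778.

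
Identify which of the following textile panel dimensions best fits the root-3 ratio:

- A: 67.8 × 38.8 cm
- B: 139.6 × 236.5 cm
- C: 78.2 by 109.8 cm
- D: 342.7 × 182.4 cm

Target root-3 ≈ 1.732.
A: 1.747 (Δ0.015)  B: 1.694 (Δ0.038)  C: 1.404 (Δ0.328)  D: 1.879 (Δ0.147)

A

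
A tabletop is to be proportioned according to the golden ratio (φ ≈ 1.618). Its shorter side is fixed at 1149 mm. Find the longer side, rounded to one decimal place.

1859.1 mm

golden ratio ≈ 1.61803.
Longer side = 1149 × 1.61803 ≈ 1859.116 → 1859.1 mm.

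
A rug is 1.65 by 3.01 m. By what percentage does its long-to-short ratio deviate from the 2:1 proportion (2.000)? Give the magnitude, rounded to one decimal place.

8.8%

Ratio = 3.01 / 1.65 ≈ 1.8242.
Ideal 2:1 = 2.0000. |1.8242 − 2.0000| / 2.0000 ≈ 8.79% → 8.8%.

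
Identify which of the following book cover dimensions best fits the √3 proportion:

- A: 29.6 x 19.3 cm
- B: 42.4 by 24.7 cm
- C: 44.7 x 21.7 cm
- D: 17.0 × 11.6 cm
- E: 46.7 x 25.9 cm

B

Target root-3 ≈ 1.732.
A: 1.534 (Δ0.198)  B: 1.717 (Δ0.015)  C: 2.060 (Δ0.328)  D: 1.466 (Δ0.266)  E: 1.803 (Δ0.071)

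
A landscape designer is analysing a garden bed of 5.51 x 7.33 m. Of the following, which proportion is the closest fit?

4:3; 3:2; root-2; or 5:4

4:3

Ratio = 7.33 / 5.51 ≈ 1.330.
Distances: 4:3 1.333 (Δ 0.003); 3:2 1.500 (Δ 0.170); root-2 1.414 (Δ 0.084); 5:4 1.250 (Δ 0.080).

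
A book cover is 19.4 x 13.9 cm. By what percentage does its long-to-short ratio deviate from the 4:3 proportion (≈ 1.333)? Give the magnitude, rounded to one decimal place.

Ratio = 19.4 / 13.9 ≈ 1.3957.
Ideal 4:3 ≈ 1.3333. |1.3957 − 1.3333| / 1.3333 ≈ 4.68% → 4.7%.

4.7%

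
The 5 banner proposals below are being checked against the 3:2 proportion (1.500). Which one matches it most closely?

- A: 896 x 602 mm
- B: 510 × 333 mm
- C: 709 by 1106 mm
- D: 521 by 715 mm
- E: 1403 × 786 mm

Ratios (long/short): A ≈ 1.488; B ≈ 1.532; C ≈ 1.560; D ≈ 1.372; E ≈ 1.785.
3:2 ≈ 1.500; option A is nearest (Δ 0.012).

A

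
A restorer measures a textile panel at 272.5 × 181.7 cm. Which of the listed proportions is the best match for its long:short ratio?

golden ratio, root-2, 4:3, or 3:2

272.5/181.7 ≈ 1.500. Nearest candidates are 3:2 (1.500, off by 0.000) and root-2 (1.414, off by 0.086).

3:2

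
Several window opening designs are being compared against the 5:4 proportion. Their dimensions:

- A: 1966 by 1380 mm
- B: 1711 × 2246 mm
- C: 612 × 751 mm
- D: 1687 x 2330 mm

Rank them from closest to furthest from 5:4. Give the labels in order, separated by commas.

Ratios: A = 1966 / 1380 ≈ 1.425; B = 2246 / 1711 ≈ 1.313; C = 751 / 612 ≈ 1.227; D = 2330 / 1687 ≈ 1.381.
|Δ from 1.250|: A 0.175; B 0.063; C 0.023; D 0.131.

C, B, D, A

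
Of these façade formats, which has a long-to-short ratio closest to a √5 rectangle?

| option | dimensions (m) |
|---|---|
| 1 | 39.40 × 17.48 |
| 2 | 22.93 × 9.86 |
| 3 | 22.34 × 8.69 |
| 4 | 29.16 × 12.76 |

1

Target root-5 ≈ 2.236.
1: 2.254 (Δ0.018)  2: 2.326 (Δ0.090)  3: 2.571 (Δ0.335)  4: 2.285 (Δ0.049)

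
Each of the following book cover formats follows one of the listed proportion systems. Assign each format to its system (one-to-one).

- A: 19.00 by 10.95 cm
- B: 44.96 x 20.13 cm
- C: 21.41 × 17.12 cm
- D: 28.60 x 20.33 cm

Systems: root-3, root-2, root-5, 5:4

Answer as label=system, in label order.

Ratios: A ≈ 1.735; B ≈ 2.233; C ≈ 1.251; D ≈ 1.407.
Targets: root-3 ≈ 1.732; root-2 ≈ 1.414; root-5 ≈ 2.236; 5:4 ≈ 1.250.

A=root-3, B=root-5, C=5:4, D=root-2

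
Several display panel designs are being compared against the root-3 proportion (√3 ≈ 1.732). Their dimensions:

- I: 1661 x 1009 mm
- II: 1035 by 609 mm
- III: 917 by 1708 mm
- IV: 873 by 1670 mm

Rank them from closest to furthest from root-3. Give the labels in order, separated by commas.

II, I, III, IV

I: 1661/1009 ≈ 1.646 → |1.646 − 1.732| = 0.086
II: 1035/609 ≈ 1.700 → |1.700 − 1.732| = 0.032
III: 1708/917 ≈ 1.863 → |1.863 − 1.732| = 0.131
IV: 1670/873 ≈ 1.913 → |1.913 − 1.732| = 0.181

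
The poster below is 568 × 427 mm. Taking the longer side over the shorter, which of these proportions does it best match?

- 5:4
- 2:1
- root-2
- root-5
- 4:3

4:3

568/427 ≈ 1.330. Nearest candidates are 4:3 (1.333, off by 0.003) and 5:4 (1.250, off by 0.080).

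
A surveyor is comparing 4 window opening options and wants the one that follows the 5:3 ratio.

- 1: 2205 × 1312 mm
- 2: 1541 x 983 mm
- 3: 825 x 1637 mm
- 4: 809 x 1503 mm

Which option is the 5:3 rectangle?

1

Ratios (long/short): 1 ≈ 1.681; 2 ≈ 1.568; 3 ≈ 1.984; 4 ≈ 1.858.
5:3 ≈ 1.667; option 1 is nearest (Δ 0.014).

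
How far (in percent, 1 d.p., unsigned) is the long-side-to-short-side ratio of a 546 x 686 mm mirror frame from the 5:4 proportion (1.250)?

Ratio = 686 / 546 ≈ 1.2564.
Ideal 5:4 = 1.2500. |1.2564 − 1.2500| / 1.2500 ≈ 0.51% → 0.5%.

0.5%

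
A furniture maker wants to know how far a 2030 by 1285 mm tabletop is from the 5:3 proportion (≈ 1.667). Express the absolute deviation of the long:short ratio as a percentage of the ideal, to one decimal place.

Ratio = 2030 / 1285 ≈ 1.5798.
Ideal 5:3 ≈ 1.6667. |1.5798 − 1.6667| / 1.6667 ≈ 5.21% → 5.2%.

5.2%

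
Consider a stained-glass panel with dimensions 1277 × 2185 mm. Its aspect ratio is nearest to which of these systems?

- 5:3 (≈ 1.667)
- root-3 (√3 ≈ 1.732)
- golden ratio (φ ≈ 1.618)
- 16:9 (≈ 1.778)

root-3

Ratio = 2185 / 1277 ≈ 1.711.
Distances: 5:3 1.667 (Δ 0.044); root-3 1.732 (Δ 0.021); golden ratio 1.618 (Δ 0.093); 16:9 1.778 (Δ 0.067).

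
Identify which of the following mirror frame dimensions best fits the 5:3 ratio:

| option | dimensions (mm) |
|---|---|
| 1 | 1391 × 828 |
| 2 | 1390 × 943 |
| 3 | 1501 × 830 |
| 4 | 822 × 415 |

Target 5:3 ≈ 1.667.
1: 1.680 (Δ0.013)  2: 1.474 (Δ0.193)  3: 1.808 (Δ0.141)  4: 1.981 (Δ0.314)

1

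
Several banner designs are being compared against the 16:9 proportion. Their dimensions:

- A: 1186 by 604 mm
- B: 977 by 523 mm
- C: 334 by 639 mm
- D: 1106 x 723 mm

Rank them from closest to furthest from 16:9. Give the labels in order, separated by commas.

B, C, A, D

Ratios: A = 1186 / 604 ≈ 1.964; B = 977 / 523 ≈ 1.868; C = 639 / 334 ≈ 1.913; D = 1106 / 723 ≈ 1.530.
|Δ from 1.778|: A 0.186; B 0.090; C 0.135; D 0.248.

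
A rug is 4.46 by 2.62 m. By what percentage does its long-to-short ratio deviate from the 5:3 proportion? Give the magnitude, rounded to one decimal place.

Ratio = 4.46 / 2.62 ≈ 1.7023.
Ideal 5:3 ≈ 1.6667. |1.7023 − 1.6667| / 1.6667 ≈ 2.14% → 2.1%.

2.1%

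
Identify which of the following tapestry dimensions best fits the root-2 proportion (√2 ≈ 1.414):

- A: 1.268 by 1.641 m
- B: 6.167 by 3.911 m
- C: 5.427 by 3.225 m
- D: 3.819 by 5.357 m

Target root-2 ≈ 1.414.
A: 1.294 (Δ0.120)  B: 1.577 (Δ0.163)  C: 1.683 (Δ0.269)  D: 1.403 (Δ0.011)

D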